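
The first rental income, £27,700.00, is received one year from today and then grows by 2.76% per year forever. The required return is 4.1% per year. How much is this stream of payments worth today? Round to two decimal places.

£2,067,164.18

Periodic rate r = 0.041 per year.
Growing perpetuity (Gordon): PV = PMT₁ / (r − g) = 27,700 / (r − 0.0276) = £2,067,164.18.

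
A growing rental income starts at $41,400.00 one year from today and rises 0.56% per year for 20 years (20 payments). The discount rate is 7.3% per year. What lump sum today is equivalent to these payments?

Periodic rate r = 0.073 per year.
Growing ordinary annuity: PV = PMT₁ × [1 − ((1+g)/(1+r))^n] / (r − g) = 41,400 × [1 − ((1+0.0056)/(1+r))^20] / (r − 0.0056) = $446,420.39.

$446,420.39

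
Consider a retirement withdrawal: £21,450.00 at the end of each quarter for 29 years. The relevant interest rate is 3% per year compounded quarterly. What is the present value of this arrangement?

This is an ordinary annuity: 116 payments of £21,450.00 at the end of each quarter.
Periodic rate r = 0.03/4 per quarter; n is counted in quarters.
PV = PMT × [(1 − (1+r)^−n)/r] = 21,450 × [1 − (1+r)^−116] / r = £1,657,902.55

£1,657,902.55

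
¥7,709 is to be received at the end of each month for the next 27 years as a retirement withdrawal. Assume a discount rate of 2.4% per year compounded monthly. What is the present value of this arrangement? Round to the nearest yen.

¥1,836,941

This is an ordinary annuity: 324 payments of ¥7,709 at the end of each month.
Periodic rate r = 0.024/12 per month; n is counted in months.
PV = PMT × [(1 − (1+r)^−n)/r] = 7,709 × [1 − (1+r)^−324] / r = ¥1,836,941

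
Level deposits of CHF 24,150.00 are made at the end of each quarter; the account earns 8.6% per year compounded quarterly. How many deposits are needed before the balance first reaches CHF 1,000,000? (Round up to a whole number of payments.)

30 payments

Periodic rate r = 0.086/4 per quarter; n is counted in quarters.
Ordinary annuity FV: 1,000,000 = 24,150 × [((1+r)^n − 1)/r].
(1+r)^n = 1 + 1,000,000 × r / 24,150, so n = ln(1 + 1,000,000·r/24,150) / ln(1+r) = 29.93.
Round up to a whole number of payments: n = 30.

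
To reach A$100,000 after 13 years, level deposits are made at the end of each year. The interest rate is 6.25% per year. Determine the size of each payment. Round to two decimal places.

A$5,211.56

Level ordinary annuity; solve FV = PMT × [((1+r)^n − 1)/r] for PMT.
Periodic rate r = 0.0625 per year.
With n = 13: PMT = 100,000 / ([((1+r)^n − 1)/r]) = A$5,211.56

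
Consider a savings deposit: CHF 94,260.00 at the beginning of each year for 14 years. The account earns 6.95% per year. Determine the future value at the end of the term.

CHF 2,265,299.27

This is an annuity due: 14 deposits of CHF 94,260.00 at the beginning of each year.
Periodic rate r = 0.0695 per year.
FV = PMT × [((1+r)^n − 1)/r] × (1+r) = 94,260 × [(1+r)^14 − 1] / r × (1+r) = CHF 2,265,299.27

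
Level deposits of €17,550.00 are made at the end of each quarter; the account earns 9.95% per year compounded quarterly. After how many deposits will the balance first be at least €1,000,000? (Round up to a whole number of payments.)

36 payments

Periodic rate r = 0.0995/4 per quarter; n is counted in quarters.
Ordinary annuity FV: 1,000,000 = 17,550 × [((1+r)^n − 1)/r].
(1+r)^n = 1 + 1,000,000 × r / 17,550, so n = ln(1 + 1,000,000·r/17,550) / ln(1+r) = 35.92.
Round up to a whole number of payments: n = 36.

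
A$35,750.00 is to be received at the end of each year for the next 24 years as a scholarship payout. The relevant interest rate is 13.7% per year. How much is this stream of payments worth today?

A$248,973.11

This is an ordinary annuity: 24 payments of A$35,750.00 at the end of each year.
Periodic rate r = 0.137 per year.
PV = PMT × [(1 − (1+r)^−n)/r] = 35,750 × [1 − (1+r)^−24] / r = A$248,973.11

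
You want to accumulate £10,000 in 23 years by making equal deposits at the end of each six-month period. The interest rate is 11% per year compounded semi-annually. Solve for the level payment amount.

£51.22

Level ordinary annuity; solve FV = PMT × [((1+r)^n − 1)/r] for PMT.
Periodic rate r = 0.11/2 per half-year; n is counted in half-years.
With n = 46: PMT = 10,000 / ([((1+r)^n − 1)/r]) = £51.22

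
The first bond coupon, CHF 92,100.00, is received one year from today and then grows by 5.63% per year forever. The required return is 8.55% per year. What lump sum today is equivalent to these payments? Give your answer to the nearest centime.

Periodic rate r = 0.0855 per year.
Growing perpetuity (Gordon): PV = PMT₁ / (r − g) = 92,100 / (r − 0.0563) = CHF 3,154,109.59.

CHF 3,154,109.59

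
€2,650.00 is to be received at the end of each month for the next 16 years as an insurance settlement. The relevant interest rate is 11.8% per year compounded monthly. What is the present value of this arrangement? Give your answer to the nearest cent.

This is an ordinary annuity: 192 payments of €2,650.00 at the end of each month.
Periodic rate r = 0.118/12 per month; n is counted in months.
PV = PMT × [(1 − (1+r)^−n)/r] = 2,650 × [1 − (1+r)^−192] / r = €228,319.49

€228,319.49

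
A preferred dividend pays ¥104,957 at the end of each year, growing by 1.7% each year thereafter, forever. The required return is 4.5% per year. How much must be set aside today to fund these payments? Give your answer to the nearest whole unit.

Periodic rate r = 0.045 per year.
Growing perpetuity (Gordon): PV = PMT₁ / (r − g) = 104,957 / (r − 0.017) = ¥3,748,464.

¥3,748,464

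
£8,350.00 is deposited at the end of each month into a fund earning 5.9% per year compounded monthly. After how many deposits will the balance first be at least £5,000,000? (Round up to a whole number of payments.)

Periodic rate r = 0.059/12 per month; n is counted in months.
Ordinary annuity FV: 5,000,000 = 8,350 × [((1+r)^n − 1)/r].
(1+r)^n = 1 + 5,000,000 × r / 8,350, so n = ln(1 + 5,000,000·r/8,350) / ln(1+r) = 279.78.
Round up to a whole number of payments: n = 280.

280 payments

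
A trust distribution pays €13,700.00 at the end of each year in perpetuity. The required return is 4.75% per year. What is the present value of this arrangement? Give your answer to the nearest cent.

Periodic rate r = 0.0475 per year.
Level perpetuity: PV = PMT / r = 13,700 / (0.0475) = €288,421.05.

€288,421.05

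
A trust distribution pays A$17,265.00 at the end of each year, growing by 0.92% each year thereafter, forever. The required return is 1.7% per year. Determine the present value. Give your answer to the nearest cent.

A$2,213,461.54

Periodic rate r = 0.017 per year.
Growing perpetuity (Gordon): PV = PMT₁ / (r − g) = 17,265 / (r − 0.0092) = A$2,213,461.54.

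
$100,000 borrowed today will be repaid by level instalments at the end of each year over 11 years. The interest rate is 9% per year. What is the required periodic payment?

$14,694.67

Level ordinary annuity; solve PV = PMT × [(1 − (1+r)^−n)/r] for PMT.
Periodic rate r = 0.09 per year.
With n = 11: PMT = 100,000 / ([(1 − (1+r)^−n)/r]) = $14,694.67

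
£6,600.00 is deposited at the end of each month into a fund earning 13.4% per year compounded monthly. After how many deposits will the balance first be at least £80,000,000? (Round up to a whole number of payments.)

Periodic rate r = 0.134/12 per month; n is counted in months.
Ordinary annuity FV: 80,000,000 = 6,600 × [((1+r)^n − 1)/r].
(1+r)^n = 1 + 80,000,000 × r / 6,600, so n = ln(1 + 80,000,000·r/6,600) / ln(1+r) = 442.62.
Round up to a whole number of payments: n = 443.

443 payments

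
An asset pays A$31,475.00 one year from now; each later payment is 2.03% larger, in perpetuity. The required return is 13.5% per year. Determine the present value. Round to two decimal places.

A$274,411.51

Periodic rate r = 0.135 per year.
Growing perpetuity (Gordon): PV = PMT₁ / (r − g) = 31,475 / (r − 0.0203) = A$274,411.51.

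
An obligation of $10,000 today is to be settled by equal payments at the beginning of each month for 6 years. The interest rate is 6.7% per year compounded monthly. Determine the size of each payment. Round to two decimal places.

$168.11

Level annuity due; solve PV = PMT × [(1 − (1+r)^−n)/r] × (1+r) for PMT.
Periodic rate r = 0.067/12 per month; n is counted in months.
With n = 72: PMT = 10,000 / ([(1 − (1+r)^−n)/r] × (1+r)) = $168.11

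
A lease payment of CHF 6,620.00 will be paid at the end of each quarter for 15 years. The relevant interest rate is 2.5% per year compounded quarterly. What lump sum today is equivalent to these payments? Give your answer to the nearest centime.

CHF 330,373.14

This is an ordinary annuity: 60 payments of CHF 6,620.00 at the end of each quarter.
Periodic rate r = 0.025/4 per quarter; n is counted in quarters.
PV = PMT × [(1 − (1+r)^−n)/r] = 6,620 × [1 − (1+r)^−60] / r = CHF 330,373.14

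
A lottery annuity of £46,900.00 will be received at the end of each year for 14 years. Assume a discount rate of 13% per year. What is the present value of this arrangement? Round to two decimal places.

This is an ordinary annuity: 14 payments of £46,900.00 at the end of each year.
Periodic rate r = 0.13 per year.
PV = PMT × [(1 − (1+r)^−n)/r] = 46,900 × [1 − (1+r)^−14] / r = £295,586.69

£295,586.69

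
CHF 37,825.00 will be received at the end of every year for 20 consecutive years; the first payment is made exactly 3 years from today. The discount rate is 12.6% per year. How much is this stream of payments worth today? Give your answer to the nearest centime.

CHF 214,714.81

Ordinary annuity of 20 payments, first payment at period 3.
Periodic rate r = 0.126 per year.
The ordinary-annuity PV formula values the stream one period before the first payment (period 2); discount that back 2 periods:
PV₀ = 37,825 × [1 − (1+r)^−20] / r × (1+r)^−2 = CHF 214,714.81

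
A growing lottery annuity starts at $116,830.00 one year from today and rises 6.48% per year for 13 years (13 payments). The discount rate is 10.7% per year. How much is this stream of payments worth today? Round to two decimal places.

$1,098,133.70

Periodic rate r = 0.107 per year.
Growing ordinary annuity: PV = PMT₁ × [1 − ((1+g)/(1+r))^n] / (r − g) = 116,830 × [1 − ((1+0.0648)/(1+r))^13] / (r − 0.0648) = $1,098,133.70.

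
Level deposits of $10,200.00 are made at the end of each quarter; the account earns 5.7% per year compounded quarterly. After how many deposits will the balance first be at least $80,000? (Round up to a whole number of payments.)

8 payments

Periodic rate r = 0.057/4 per quarter; n is counted in quarters.
Ordinary annuity FV: 80,000 = 10,200 × [((1+r)^n − 1)/r].
(1+r)^n = 1 + 80,000 × r / 10,200, so n = ln(1 + 80,000·r/10,200) / ln(1+r) = 7.49.
Round up to a whole number of payments: n = 8.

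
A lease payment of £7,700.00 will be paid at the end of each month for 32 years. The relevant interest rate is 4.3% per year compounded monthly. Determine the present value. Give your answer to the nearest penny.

This is an ordinary annuity: 384 payments of £7,700.00 at the end of each month.
Periodic rate r = 0.043/12 per month; n is counted in months.
PV = PMT × [(1 − (1+r)^−n)/r] = 7,700 × [1 − (1+r)^−384] / r = £1,604,732.56

£1,604,732.56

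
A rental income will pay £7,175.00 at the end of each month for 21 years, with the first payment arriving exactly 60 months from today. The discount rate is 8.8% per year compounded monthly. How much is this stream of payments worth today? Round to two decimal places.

£534,927.13

Ordinary annuity of 252 payments, first payment at period 60.
Periodic rate r = 0.088/12 per month; n is counted in months.
The ordinary-annuity PV formula values the stream one period before the first payment (period 59); discount that back 59 periods:
PV₀ = 7,175 × [1 − (1+r)^−252] / r × (1+r)^−59 = £534,927.13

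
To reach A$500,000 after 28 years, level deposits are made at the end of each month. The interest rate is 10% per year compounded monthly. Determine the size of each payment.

A$273.14

Level ordinary annuity; solve FV = PMT × [((1+r)^n − 1)/r] for PMT.
Periodic rate r = 0.1/12 per month; n is counted in months.
With n = 336: PMT = 500,000 / ([((1+r)^n − 1)/r]) = A$273.14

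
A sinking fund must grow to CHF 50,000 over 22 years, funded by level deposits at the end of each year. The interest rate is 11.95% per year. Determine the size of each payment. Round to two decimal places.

Level ordinary annuity; solve FV = PMT × [((1+r)^n − 1)/r] for PMT.
Periodic rate r = 0.1195 per year.
With n = 22: PMT = 50,000 / ([((1+r)^n − 1)/r]) = CHF 544.07

CHF 544.07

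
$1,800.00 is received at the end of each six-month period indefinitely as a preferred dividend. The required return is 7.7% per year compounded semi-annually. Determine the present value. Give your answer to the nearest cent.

$46,753.25

Periodic rate r = 0.077/2 per half-year.
Level perpetuity: PV = PMT / r = 1,800 / (0.077/2) = $46,753.25.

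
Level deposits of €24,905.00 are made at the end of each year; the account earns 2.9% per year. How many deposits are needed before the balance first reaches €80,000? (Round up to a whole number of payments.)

4 payments

Periodic rate r = 0.029 per year.
Ordinary annuity FV: 80,000 = 24,905 × [((1+r)^n − 1)/r].
(1+r)^n = 1 + 80,000 × r / 24,905, so n = ln(1 + 80,000·r/24,905) / ln(1+r) = 3.12.
Round up to a whole number of payments: n = 4.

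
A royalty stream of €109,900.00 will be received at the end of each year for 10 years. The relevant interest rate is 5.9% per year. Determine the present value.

This is an ordinary annuity: 10 payments of €109,900.00 at the end of each year.
Periodic rate r = 0.059 per year.
PV = PMT × [(1 − (1+r)^−n)/r] = 109,900 × [1 − (1+r)^−10] / r = €812,719.65

€812,719.65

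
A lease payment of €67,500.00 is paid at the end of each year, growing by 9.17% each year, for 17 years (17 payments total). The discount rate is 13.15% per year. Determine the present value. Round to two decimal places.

€773,303.35

Periodic rate r = 0.1315 per year.
Growing ordinary annuity: PV = PMT₁ × [1 − ((1+g)/(1+r))^n] / (r − g) = 67,500 × [1 − ((1+0.0917)/(1+r))^17] / (r − 0.0917) = €773,303.35.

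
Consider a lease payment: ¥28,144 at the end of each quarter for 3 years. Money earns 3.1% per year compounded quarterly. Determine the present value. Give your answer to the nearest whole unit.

This is an ordinary annuity: 12 payments of ¥28,144 at the end of each quarter.
Periodic rate r = 0.031/4 per quarter; n is counted in quarters.
PV = PMT × [(1 − (1+r)^−n)/r] = 28,144 × [1 − (1+r)^−12] / r = ¥321,313

¥321,313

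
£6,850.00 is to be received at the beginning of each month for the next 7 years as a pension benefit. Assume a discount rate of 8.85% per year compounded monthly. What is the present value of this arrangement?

£430,930.75

This is an annuity due: 84 payments of £6,850.00 at the beginning of each month.
Periodic rate r = 0.0885/12 per month; n is counted in months.
PV = PMT × [(1 − (1+r)^−n)/r] × (1+r) = 6,850 × [1 − (1+r)^−84] / r × (1+r) = £430,930.75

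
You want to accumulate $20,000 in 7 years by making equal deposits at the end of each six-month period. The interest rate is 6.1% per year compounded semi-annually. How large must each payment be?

Level ordinary annuity; solve FV = PMT × [((1+r)^n − 1)/r] for PMT.
Periodic rate r = 0.061/2 per half-year; n is counted in half-years.
With n = 14: PMT = 20,000 / ([((1+r)^n − 1)/r]) = $1,166.57

$1,166.57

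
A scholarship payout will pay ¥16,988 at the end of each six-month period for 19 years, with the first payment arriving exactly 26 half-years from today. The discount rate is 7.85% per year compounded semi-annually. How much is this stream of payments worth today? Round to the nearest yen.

Ordinary annuity of 38 payments, first payment at period 26.
Periodic rate r = 0.0785/2 per half-year; n is counted in half-years.
The ordinary-annuity PV formula values the stream one period before the first payment (period 25); discount that back 25 periods:
PV₀ = 16,988 × [1 − (1+r)^−38] / r × (1+r)^−25 = ¥127,034

¥127,034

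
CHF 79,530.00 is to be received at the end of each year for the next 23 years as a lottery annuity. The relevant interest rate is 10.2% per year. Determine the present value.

CHF 696,192.87

This is an ordinary annuity: 23 payments of CHF 79,530.00 at the end of each year.
Periodic rate r = 0.102 per year.
PV = PMT × [(1 − (1+r)^−n)/r] = 79,530 × [1 − (1+r)^−23] / r = CHF 696,192.87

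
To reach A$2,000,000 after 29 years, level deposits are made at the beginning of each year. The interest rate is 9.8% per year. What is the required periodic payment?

Level annuity due; solve FV = PMT × [((1+r)^n − 1)/r] × (1+r) for PMT.
Periodic rate r = 0.098 per year.
With n = 29: PMT = 2,000,000 / ([((1+r)^n − 1)/r] × (1+r)) = A$12,707.23

A$12,707.23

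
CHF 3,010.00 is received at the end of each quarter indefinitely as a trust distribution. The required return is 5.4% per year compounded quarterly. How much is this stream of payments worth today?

Periodic rate r = 0.054/4 per quarter.
Level perpetuity: PV = PMT / r = 3,010 / (0.054/4) = CHF 222,962.96.

CHF 222,962.96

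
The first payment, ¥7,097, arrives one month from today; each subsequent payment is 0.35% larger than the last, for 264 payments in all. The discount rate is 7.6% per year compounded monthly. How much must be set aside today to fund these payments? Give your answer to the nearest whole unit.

¥1,314,914

Periodic rate r = 0.076/12 per month; n is counted in months.
Growing ordinary annuity: PV = PMT₁ × [1 − ((1+g)/(1+r))^n] / (r − g) = 7,097 × [1 − ((1+0.0035)/(1+r))^264] / (r − 0.0035) = ¥1,314,914.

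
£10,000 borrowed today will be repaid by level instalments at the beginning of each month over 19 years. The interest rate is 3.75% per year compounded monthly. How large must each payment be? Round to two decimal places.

£61.20

Level annuity due; solve PV = PMT × [(1 − (1+r)^−n)/r] × (1+r) for PMT.
Periodic rate r = 0.0375/12 per month; n is counted in months.
With n = 228: PMT = 10,000 / ([(1 − (1+r)^−n)/r] × (1+r)) = £61.20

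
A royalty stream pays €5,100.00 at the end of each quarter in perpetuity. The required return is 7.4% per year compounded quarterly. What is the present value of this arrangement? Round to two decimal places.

€275,675.68

Periodic rate r = 0.074/4 per quarter.
Level perpetuity: PV = PMT / r = 5,100 / (0.074/4) = €275,675.68.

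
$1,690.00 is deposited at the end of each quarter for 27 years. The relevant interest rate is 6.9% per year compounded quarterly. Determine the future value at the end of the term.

This is an ordinary annuity: 108 deposits of $1,690.00 at the end of each quarter.
Periodic rate r = 0.069/4 per quarter; n is counted in quarters.
FV = PMT × [((1+r)^n − 1)/r] = 1,690 × [(1+r)^108 − 1] / r = $523,311.38

$523,311.38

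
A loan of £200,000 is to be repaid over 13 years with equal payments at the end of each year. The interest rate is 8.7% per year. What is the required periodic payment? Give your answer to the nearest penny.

Level ordinary annuity; solve PV = PMT × [(1 − (1+r)^−n)/r] for PMT.
Periodic rate r = 0.087 per year.
With n = 13: PMT = 200,000 / ([(1 − (1+r)^−n)/r]) = £26,287.05

£26,287.05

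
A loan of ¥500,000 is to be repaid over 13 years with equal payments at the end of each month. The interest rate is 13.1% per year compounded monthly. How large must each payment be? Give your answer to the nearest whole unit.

Level ordinary annuity; solve PV = PMT × [(1 − (1+r)^−n)/r] for PMT.
Periodic rate r = 0.131/12 per month; n is counted in months.
With n = 156: PMT = 500,000 / ([(1 − (1+r)^−n)/r]) = ¥6,688

¥6,688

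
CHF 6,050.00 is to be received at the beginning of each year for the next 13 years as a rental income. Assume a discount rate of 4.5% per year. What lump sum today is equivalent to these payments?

CHF 61,217.41

This is an annuity due: 13 payments of CHF 6,050.00 at the beginning of each year.
Periodic rate r = 0.045 per year.
PV = PMT × [(1 − (1+r)^−n)/r] × (1+r) = 6,050 × [1 − (1+r)^−13] / r × (1+r) = CHF 61,217.41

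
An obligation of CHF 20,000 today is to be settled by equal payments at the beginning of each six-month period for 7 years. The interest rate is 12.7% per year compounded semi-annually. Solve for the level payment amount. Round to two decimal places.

CHF 2,067.30

Level annuity due; solve PV = PMT × [(1 − (1+r)^−n)/r] × (1+r) for PMT.
Periodic rate r = 0.127/2 per half-year; n is counted in half-years.
With n = 14: PMT = 20,000 / ([(1 − (1+r)^−n)/r] × (1+r)) = CHF 2,067.30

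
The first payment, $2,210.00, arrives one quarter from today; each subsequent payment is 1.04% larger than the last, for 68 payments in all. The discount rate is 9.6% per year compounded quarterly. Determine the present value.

Periodic rate r = 0.096/4 per quarter; n is counted in quarters.
Growing ordinary annuity: PV = PMT₁ × [1 − ((1+g)/(1+r))^n] / (r − g) = 2,210 × [1 − ((1+0.0104)/(1+r))^68] / (r − 0.0104) = $97,035.89.

$97,035.89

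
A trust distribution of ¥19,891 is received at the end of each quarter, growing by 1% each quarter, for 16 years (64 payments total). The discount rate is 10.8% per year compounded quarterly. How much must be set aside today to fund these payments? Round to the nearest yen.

¥768,021

Periodic rate r = 0.108/4 per quarter; n is counted in quarters.
Growing ordinary annuity: PV = PMT₁ × [1 − ((1+g)/(1+r))^n] / (r − g) = 19,891 × [1 − ((1+0.01)/(1+r))^64] / (r − 0.01) = ¥768,021.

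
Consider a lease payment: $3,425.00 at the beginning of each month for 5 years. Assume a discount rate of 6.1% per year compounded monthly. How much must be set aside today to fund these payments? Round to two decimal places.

$177,633.06

This is an annuity due: 60 payments of $3,425.00 at the beginning of each month.
Periodic rate r = 0.061/12 per month; n is counted in months.
PV = PMT × [(1 − (1+r)^−n)/r] × (1+r) = 3,425 × [1 − (1+r)^−60] / r × (1+r) = $177,633.06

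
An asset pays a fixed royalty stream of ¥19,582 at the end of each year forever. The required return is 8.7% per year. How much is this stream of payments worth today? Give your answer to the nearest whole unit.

Periodic rate r = 0.087 per year.
Level perpetuity: PV = PMT / r = 19,582 / (0.087) = ¥225,080.

¥225,080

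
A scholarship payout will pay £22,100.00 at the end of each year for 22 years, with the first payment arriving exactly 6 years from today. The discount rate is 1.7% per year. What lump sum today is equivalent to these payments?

£370,254.22

Ordinary annuity of 22 payments, first payment at period 6.
Periodic rate r = 0.017 per year.
The ordinary-annuity PV formula values the stream one period before the first payment (period 5); discount that back 5 periods:
PV₀ = 22,100 × [1 − (1+r)^−22] / r × (1+r)^−5 = £370,254.22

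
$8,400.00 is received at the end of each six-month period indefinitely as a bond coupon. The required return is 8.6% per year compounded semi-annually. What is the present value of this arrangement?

$195,348.84

Periodic rate r = 0.086/2 per half-year.
Level perpetuity: PV = PMT / r = 8,400 / (0.086/2) = $195,348.84.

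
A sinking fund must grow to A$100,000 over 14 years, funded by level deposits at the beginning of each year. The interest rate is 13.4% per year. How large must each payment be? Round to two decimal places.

A$2,453.89

Level annuity due; solve FV = PMT × [((1+r)^n − 1)/r] × (1+r) for PMT.
Periodic rate r = 0.134 per year.
With n = 14: PMT = 100,000 / ([((1+r)^n − 1)/r] × (1+r)) = A$2,453.89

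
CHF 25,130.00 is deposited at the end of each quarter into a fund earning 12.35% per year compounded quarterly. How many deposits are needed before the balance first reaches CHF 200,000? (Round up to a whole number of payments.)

8 payments

Periodic rate r = 0.1235/4 per quarter; n is counted in quarters.
Ordinary annuity FV: 200,000 = 25,130 × [((1+r)^n − 1)/r].
(1+r)^n = 1 + 200,000 × r / 25,130, so n = ln(1 + 200,000·r/25,130) / ln(1+r) = 7.23.
Round up to a whole number of payments: n = 8.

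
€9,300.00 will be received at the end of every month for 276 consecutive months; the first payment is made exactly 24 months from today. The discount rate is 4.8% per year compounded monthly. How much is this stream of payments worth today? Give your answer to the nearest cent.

Ordinary annuity of 276 payments, first payment at period 24.
Periodic rate r = 0.048/12 per month; n is counted in months.
The ordinary-annuity PV formula values the stream one period before the first payment (period 23); discount that back 23 periods:
PV₀ = 9,300 × [1 − (1+r)^−276] / r × (1+r)^−23 = €1,416,271.10

€1,416,271.10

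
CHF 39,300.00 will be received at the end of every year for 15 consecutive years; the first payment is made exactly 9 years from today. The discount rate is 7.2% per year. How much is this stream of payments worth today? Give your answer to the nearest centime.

CHF 202,668.19

Ordinary annuity of 15 payments, first payment at period 9.
Periodic rate r = 0.072 per year.
The ordinary-annuity PV formula values the stream one period before the first payment (period 8); discount that back 8 periods:
PV₀ = 39,300 × [1 − (1+r)^−15] / r × (1+r)^−8 = CHF 202,668.19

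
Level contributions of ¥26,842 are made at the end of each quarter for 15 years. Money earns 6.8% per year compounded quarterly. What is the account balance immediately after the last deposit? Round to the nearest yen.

This is an ordinary annuity: 60 deposits of ¥26,842 at the end of each quarter.
Periodic rate r = 0.068/4 per quarter; n is counted in quarters.
FV = PMT × [((1+r)^n − 1)/r] = 26,842 × [(1+r)^60 − 1] / r = ¥2,762,392

¥2,762,392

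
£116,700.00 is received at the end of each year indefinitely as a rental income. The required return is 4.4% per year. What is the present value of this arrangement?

Periodic rate r = 0.044 per year.
Level perpetuity: PV = PMT / r = 116,700 / (0.044) = £2,652,272.73.

£2,652,272.73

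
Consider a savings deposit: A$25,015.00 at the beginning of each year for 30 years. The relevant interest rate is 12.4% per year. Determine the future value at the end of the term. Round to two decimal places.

A$7,333,471.77

This is an annuity due: 30 deposits of A$25,015.00 at the beginning of each year.
Periodic rate r = 0.124 per year.
FV = PMT × [((1+r)^n − 1)/r] × (1+r) = 25,015 × [(1+r)^30 − 1] / r × (1+r) = A$7,333,471.77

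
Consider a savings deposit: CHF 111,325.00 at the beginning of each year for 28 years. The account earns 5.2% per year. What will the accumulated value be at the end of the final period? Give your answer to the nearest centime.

This is an annuity due: 28 deposits of CHF 111,325.00 at the beginning of each year.
Periodic rate r = 0.052 per year.
FV = PMT × [((1+r)^n − 1)/r] × (1+r) = 111,325 × [(1+r)^28 − 1] / r × (1+r) = CHF 7,059,870.67

CHF 7,059,870.67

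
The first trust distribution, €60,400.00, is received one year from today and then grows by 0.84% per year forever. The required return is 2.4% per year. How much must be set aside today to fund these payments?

€3,871,794.87

Periodic rate r = 0.024 per year.
Growing perpetuity (Gordon): PV = PMT₁ / (r − g) = 60,400 / (r − 0.0084) = €3,871,794.87.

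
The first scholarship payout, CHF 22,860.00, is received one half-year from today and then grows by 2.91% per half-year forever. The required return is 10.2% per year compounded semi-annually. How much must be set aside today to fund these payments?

Periodic rate r = 0.102/2 per half-year.
Growing perpetuity (Gordon): PV = PMT₁ / (r − g) = 22,860 / (r − 0.0291) = CHF 1,043,835.62.

CHF 1,043,835.62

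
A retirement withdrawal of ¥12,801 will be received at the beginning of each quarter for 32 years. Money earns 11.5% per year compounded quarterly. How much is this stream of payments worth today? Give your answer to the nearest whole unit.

¥445,884

This is an annuity due: 128 payments of ¥12,801 at the beginning of each quarter.
Periodic rate r = 0.115/4 per quarter; n is counted in quarters.
PV = PMT × [(1 − (1+r)^−n)/r] × (1+r) = 12,801 × [1 − (1+r)^−128] / r × (1+r) = ¥445,884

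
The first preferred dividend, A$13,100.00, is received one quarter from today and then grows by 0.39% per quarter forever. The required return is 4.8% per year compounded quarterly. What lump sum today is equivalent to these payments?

A$1,617,283.95

Periodic rate r = 0.048/4 per quarter.
Growing perpetuity (Gordon): PV = PMT₁ / (r − g) = 13,100 / (r − 0.0039) = A$1,617,283.95.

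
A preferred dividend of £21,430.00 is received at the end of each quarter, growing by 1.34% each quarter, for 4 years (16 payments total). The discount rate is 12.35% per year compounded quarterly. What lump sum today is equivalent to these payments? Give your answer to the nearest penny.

£293,491.69

Periodic rate r = 0.1235/4 per quarter; n is counted in quarters.
Growing ordinary annuity: PV = PMT₁ × [1 − ((1+g)/(1+r))^n] / (r − g) = 21,430 × [1 − ((1+0.0134)/(1+r))^16] / (r − 0.0134) = £293,491.69.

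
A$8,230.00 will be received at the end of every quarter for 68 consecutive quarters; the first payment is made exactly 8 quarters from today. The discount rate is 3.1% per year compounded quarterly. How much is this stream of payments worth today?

A$410,905.34

Ordinary annuity of 68 payments, first payment at period 8.
Periodic rate r = 0.031/4 per quarter; n is counted in quarters.
The ordinary-annuity PV formula values the stream one period before the first payment (period 7); discount that back 7 periods:
PV₀ = 8,230 × [1 − (1+r)^−68] / r × (1+r)^−7 = A$410,905.34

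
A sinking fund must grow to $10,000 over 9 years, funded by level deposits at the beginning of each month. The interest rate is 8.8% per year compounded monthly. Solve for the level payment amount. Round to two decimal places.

$60.59

Level annuity due; solve FV = PMT × [((1+r)^n − 1)/r] × (1+r) for PMT.
Periodic rate r = 0.088/12 per month; n is counted in months.
With n = 108: PMT = 10,000 / ([((1+r)^n − 1)/r] × (1+r)) = $60.59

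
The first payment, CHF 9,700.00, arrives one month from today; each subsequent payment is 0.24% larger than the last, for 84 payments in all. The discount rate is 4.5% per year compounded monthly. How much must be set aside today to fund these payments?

CHF 768,068.44

Periodic rate r = 0.045/12 per month; n is counted in months.
Growing ordinary annuity: PV = PMT₁ × [1 − ((1+g)/(1+r))^n] / (r − g) = 9,700 × [1 − ((1+0.0024)/(1+r))^84] / (r − 0.0024) = CHF 768,068.44.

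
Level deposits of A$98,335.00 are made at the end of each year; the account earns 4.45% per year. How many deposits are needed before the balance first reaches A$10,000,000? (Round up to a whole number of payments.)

40 payments

Periodic rate r = 0.0445 per year.
Ordinary annuity FV: 10,000,000 = 98,335 × [((1+r)^n − 1)/r].
(1+r)^n = 1 + 10,000,000 × r / 98,335, so n = ln(1 + 10,000,000·r/98,335) / ln(1+r) = 39.26.
Round up to a whole number of payments: n = 40.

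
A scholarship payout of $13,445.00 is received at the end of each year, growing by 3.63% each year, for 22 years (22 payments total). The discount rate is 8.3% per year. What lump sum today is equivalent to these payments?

$178,732.62

Periodic rate r = 0.083 per year.
Growing ordinary annuity: PV = PMT₁ × [1 − ((1+g)/(1+r))^n] / (r − g) = 13,445 × [1 − ((1+0.0363)/(1+r))^22] / (r − 0.0363) = $178,732.62.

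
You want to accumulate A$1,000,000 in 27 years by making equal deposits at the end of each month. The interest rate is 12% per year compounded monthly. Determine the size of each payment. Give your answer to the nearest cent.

Level ordinary annuity; solve FV = PMT × [((1+r)^n − 1)/r] for PMT.
Periodic rate r = 0.12/12 per month; n is counted in months.
With n = 324: PMT = 1,000,000 / ([((1+r)^n − 1)/r]) = A$414.49

A$414.49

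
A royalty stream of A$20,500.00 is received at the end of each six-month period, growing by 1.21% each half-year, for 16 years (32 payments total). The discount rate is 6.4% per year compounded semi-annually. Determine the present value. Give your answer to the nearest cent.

A$477,691.74

Periodic rate r = 0.064/2 per half-year; n is counted in half-years.
Growing ordinary annuity: PV = PMT₁ × [1 − ((1+g)/(1+r))^n] / (r − g) = 20,500 × [1 − ((1+0.0121)/(1+r))^32] / (r − 0.0121) = A$477,691.74.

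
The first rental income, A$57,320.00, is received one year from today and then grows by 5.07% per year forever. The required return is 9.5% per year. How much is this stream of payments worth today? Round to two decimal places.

A$1,293,905.19

Periodic rate r = 0.095 per year.
Growing perpetuity (Gordon): PV = PMT₁ / (r − g) = 57,320 / (r − 0.0507) = A$1,293,905.19.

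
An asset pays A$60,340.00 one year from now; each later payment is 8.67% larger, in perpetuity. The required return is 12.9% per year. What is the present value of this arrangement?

Periodic rate r = 0.129 per year.
Growing perpetuity (Gordon): PV = PMT₁ / (r − g) = 60,340 / (r − 0.0867) = A$1,426,477.54.

A$1,426,477.54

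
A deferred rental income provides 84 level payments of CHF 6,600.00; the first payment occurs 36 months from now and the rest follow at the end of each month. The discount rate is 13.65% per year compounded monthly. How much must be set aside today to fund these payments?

CHF 239,517.97

Ordinary annuity of 84 payments, first payment at period 36.
Periodic rate r = 0.1365/12 per month; n is counted in months.
The ordinary-annuity PV formula values the stream one period before the first payment (period 35); discount that back 35 periods:
PV₀ = 6,600 × [1 − (1+r)^−84] / r × (1+r)^−35 = CHF 239,517.97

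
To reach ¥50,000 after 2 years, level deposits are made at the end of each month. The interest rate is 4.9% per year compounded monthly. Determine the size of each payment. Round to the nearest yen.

¥1,987

Level ordinary annuity; solve FV = PMT × [((1+r)^n − 1)/r] for PMT.
Periodic rate r = 0.049/12 per month; n is counted in months.
With n = 24: PMT = 50,000 / ([((1+r)^n − 1)/r]) = ¥1,987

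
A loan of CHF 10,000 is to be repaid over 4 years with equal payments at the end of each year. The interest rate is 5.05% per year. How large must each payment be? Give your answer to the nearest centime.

CHF 2,823.39

Level ordinary annuity; solve PV = PMT × [(1 − (1+r)^−n)/r] for PMT.
Periodic rate r = 0.0505 per year.
With n = 4: PMT = 10,000 / ([(1 − (1+r)^−n)/r]) = CHF 2,823.39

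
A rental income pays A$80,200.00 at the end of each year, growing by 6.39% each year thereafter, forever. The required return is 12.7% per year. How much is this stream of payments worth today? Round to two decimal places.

Periodic rate r = 0.127 per year.
Growing perpetuity (Gordon): PV = PMT₁ / (r − g) = 80,200 / (r − 0.0639) = A$1,270,998.42.

A$1,270,998.42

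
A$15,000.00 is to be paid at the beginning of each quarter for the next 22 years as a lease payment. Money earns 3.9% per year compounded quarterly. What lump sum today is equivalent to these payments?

A$892,036.45

This is an annuity due: 88 payments of A$15,000.00 at the beginning of each quarter.
Periodic rate r = 0.039/4 per quarter; n is counted in quarters.
PV = PMT × [(1 − (1+r)^−n)/r] × (1+r) = 15,000 × [1 − (1+r)^−88] / r × (1+r) = A$892,036.45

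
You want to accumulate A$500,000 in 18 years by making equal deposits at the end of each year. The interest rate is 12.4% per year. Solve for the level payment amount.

Level ordinary annuity; solve FV = PMT × [((1+r)^n − 1)/r] for PMT.
Periodic rate r = 0.124 per year.
With n = 18: PMT = 500,000 / ([((1+r)^n − 1)/r]) = A$8,611.57

A$8,611.57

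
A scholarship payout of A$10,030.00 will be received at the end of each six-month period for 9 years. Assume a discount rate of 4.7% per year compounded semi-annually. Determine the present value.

A$145,843.77

This is an ordinary annuity: 18 payments of A$10,030.00 at the end of each six-month period.
Periodic rate r = 0.047/2 per half-year; n is counted in half-years.
PV = PMT × [(1 − (1+r)^−n)/r] = 10,030 × [1 − (1+r)^−18] / r = A$145,843.77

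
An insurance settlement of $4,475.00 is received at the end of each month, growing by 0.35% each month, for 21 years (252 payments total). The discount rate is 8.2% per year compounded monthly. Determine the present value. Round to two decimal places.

Periodic rate r = 0.082/12 per month; n is counted in months.
Growing ordinary annuity: PV = PMT₁ × [1 − ((1+g)/(1+r))^n] / (r − g) = 4,475 × [1 − ((1+0.0035)/(1+r))^252] / (r − 0.0035) = $760,421.25.

$760,421.25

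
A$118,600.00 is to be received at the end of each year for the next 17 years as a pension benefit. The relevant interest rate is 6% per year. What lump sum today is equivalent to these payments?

A$1,242,603.00

This is an ordinary annuity: 17 payments of A$118,600.00 at the end of each year.
Periodic rate r = 0.06 per year.
PV = PMT × [(1 − (1+r)^−n)/r] = 118,600 × [1 − (1+r)^−17] / r = A$1,242,603.00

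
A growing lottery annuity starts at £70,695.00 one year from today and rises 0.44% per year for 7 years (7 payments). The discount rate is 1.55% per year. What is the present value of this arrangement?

Periodic rate r = 0.0155 per year.
Growing ordinary annuity: PV = PMT₁ × [1 − ((1+g)/(1+r))^n] / (r − g) = 70,695 × [1 − ((1+0.0044)/(1+r))^7] / (r − 0.0044) = £471,619.83.

£471,619.83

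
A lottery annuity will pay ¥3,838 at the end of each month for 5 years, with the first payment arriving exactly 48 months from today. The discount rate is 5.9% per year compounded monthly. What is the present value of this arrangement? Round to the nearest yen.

Ordinary annuity of 60 payments, first payment at period 48.
Periodic rate r = 0.059/12 per month; n is counted in months.
The ordinary-annuity PV formula values the stream one period before the first payment (period 47); discount that back 47 periods:
PV₀ = 3,838 × [1 − (1+r)^−60] / r × (1+r)^−47 = ¥158,031

¥158,031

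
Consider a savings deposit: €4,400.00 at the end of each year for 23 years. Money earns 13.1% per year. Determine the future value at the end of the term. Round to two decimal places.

€536,341.92

This is an ordinary annuity: 23 deposits of €4,400.00 at the end of each year.
Periodic rate r = 0.131 per year.
FV = PMT × [((1+r)^n − 1)/r] = 4,400 × [(1+r)^23 − 1] / r = €536,341.92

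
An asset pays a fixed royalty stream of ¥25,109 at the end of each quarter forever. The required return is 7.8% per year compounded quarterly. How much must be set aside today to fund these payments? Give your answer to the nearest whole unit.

Periodic rate r = 0.078/4 per quarter.
Level perpetuity: PV = PMT / r = 25,109 / (0.078/4) = ¥1,287,641.

¥1,287,641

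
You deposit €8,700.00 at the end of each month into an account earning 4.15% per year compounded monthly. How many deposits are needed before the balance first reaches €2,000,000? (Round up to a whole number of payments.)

170 payments

Periodic rate r = 0.0415/12 per month; n is counted in months.
Ordinary annuity FV: 2,000,000 = 8,700 × [((1+r)^n − 1)/r].
(1+r)^n = 1 + 2,000,000 × r / 8,700, so n = ln(1 + 2,000,000·r/8,700) / ln(1+r) = 169.45.
Round up to a whole number of payments: n = 170.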